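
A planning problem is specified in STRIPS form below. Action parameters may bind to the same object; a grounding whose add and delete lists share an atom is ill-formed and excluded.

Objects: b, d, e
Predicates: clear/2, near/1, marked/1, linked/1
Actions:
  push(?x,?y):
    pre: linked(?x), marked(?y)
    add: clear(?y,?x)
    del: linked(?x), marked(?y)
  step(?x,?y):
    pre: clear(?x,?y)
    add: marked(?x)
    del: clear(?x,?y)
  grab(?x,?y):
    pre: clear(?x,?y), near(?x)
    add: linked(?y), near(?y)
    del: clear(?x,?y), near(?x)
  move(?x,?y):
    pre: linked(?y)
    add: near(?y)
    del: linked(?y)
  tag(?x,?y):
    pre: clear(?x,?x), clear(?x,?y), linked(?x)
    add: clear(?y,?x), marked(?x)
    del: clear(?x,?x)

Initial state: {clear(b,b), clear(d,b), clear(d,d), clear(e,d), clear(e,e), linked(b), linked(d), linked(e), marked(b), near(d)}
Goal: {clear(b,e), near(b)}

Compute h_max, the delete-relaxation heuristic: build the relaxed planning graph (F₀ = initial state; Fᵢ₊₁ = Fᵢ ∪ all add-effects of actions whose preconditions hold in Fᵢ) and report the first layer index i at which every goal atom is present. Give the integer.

F0 = init (10 atoms)
F1 = F0 ∪ {clear(b,d), clear(b,e), clear(d,e), marked(d), marked(e), near(b), near(e)}  (17 atoms)
goal ⊆ F1  ⇒  h_max = 1

1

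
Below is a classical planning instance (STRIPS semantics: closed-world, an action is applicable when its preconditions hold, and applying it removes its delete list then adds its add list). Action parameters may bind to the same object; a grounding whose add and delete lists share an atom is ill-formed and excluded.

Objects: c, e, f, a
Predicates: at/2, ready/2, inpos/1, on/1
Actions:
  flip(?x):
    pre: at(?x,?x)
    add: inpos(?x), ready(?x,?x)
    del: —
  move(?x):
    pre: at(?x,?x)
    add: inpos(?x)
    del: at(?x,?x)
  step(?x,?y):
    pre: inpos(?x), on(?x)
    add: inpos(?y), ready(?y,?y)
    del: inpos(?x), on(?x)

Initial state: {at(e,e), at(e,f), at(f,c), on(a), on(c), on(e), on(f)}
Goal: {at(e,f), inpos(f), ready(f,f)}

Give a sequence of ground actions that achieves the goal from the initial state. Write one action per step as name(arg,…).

1. flip(e)  →  {at(e,e), at(e,f), at(f,c), inpos(e), on(a), on(c), on(e), on(f), ready(e,e)}
2. step(e,f)  →  {at(e,e), at(e,f), at(f,c), inpos(f), on(a), on(c), on(f), ready(e,e), ready(f,f)}

flip(e); step(e,f)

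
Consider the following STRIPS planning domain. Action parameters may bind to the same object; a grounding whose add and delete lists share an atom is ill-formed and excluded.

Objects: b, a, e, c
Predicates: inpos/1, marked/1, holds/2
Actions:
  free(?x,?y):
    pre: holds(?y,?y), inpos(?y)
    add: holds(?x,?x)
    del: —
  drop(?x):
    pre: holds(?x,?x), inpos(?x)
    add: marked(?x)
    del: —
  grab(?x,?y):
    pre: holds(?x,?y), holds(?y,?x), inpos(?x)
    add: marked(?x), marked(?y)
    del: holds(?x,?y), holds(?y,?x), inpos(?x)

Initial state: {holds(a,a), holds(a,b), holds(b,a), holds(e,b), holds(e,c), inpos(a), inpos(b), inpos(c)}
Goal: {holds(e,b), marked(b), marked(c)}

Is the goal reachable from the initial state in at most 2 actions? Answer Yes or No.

No

1. free(c,a)  →  {holds(a,a), holds(a,b), holds(b,a), holds(c,c), holds(e,b), holds(e,c), inpos(a), inpos(b), inpos(c)}
2. drop(c)  →  {holds(a,a), holds(a,b), holds(b,a), holds(c,c), holds(e,b), holds(e,c), inpos(a), inpos(b), inpos(c), marked(c)}
3. grab(b,a)  →  {holds(a,a), holds(c,c), holds(e,b), holds(e,c), inpos(a), inpos(c), marked(a), marked(b), marked(c)}
optimal plan length = 3; 3 > 2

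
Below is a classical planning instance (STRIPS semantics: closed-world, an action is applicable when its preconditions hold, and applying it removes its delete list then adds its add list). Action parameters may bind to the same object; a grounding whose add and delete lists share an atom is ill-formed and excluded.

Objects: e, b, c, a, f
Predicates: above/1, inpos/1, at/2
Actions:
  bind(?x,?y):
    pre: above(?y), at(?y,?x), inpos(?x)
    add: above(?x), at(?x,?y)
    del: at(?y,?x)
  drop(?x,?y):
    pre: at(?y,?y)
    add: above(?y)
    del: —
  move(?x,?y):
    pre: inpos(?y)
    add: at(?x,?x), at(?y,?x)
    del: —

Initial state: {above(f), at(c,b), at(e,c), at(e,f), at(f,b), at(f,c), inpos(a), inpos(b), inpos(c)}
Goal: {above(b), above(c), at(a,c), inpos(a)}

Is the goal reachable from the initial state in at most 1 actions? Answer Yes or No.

No

1. bind(b,f)  →  {above(b), above(f), at(b,f), at(c,b), at(e,c), at(e,f), at(f,c), inpos(a), inpos(b), inpos(c)}
2. bind(c,f)  →  {above(b), above(c), above(f), at(b,f), at(c,b), at(c,f), at(e,c), at(e,f), inpos(a), inpos(b), inpos(c)}
3. move(c,a)  →  {above(b), above(c), above(f), at(a,c), at(b,f), at(c,b), at(c,c), at(c,f), at(e,c), at(e,f), inpos(a), inpos(b), inpos(c)}
optimal plan length = 3; 3 > 1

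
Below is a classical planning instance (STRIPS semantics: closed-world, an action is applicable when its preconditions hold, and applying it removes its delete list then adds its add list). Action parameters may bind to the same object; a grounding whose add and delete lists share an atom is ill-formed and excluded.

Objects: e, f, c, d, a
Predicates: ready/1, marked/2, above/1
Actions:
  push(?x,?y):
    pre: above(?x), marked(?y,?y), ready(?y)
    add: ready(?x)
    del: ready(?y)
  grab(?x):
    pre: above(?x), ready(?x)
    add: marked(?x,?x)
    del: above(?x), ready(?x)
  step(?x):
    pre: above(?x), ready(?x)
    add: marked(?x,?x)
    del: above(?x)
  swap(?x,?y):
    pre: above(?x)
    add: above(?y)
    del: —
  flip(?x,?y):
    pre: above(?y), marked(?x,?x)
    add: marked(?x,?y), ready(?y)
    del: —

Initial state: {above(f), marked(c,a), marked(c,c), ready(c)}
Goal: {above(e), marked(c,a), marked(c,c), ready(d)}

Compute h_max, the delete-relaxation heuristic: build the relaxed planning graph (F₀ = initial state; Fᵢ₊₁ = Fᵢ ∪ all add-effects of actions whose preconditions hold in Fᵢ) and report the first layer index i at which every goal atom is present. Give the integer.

F0 = init (4 atoms)
F1 = F0 ∪ {above(a), above(c), above(d), above(e), marked(c,f), ready(f)}  (10 atoms)
F2 = F1 ∪ {marked(c,d), marked(c,e), marked(f,f), ready(a), ready(d), ready(e)}  (16 atoms)
goal ⊆ F2  ⇒  h_max = 2

2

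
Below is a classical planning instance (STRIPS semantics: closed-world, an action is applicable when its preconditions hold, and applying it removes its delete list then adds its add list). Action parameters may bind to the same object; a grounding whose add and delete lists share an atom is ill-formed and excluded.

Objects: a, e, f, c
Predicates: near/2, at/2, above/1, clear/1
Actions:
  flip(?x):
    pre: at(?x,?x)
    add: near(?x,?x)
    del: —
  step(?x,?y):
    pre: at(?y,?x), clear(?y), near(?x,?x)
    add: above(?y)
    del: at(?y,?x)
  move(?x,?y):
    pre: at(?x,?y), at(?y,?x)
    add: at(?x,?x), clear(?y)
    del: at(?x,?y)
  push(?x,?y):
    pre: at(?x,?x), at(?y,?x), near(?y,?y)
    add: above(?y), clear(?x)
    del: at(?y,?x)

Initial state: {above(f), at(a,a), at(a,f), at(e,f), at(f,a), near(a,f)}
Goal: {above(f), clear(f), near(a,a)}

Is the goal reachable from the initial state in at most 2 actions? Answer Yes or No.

1. flip(a)  →  {above(f), at(a,a), at(a,f), at(e,f), at(f,a), near(a,a), near(a,f)}
2. move(a,f)  →  {above(f), at(a,a), at(e,f), at(f,a), clear(f), near(a,a), near(a,f)}
optimal plan length = 2; 2 ≤ 2

Yes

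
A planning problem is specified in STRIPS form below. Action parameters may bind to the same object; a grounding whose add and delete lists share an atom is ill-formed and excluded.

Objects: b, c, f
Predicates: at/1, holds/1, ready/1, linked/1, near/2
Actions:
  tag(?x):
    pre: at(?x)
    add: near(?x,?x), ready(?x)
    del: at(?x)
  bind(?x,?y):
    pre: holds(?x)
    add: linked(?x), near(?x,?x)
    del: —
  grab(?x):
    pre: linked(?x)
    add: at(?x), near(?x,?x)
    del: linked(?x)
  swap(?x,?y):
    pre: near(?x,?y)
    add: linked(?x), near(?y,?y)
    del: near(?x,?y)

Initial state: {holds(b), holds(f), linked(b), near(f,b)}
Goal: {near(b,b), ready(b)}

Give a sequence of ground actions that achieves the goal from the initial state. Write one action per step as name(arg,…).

1. grab(b)  →  {at(b), holds(b), holds(f), near(b,b), near(f,b)}
2. tag(b)  →  {holds(b), holds(f), near(b,b), near(f,b), ready(b)}

grab(b); tag(b)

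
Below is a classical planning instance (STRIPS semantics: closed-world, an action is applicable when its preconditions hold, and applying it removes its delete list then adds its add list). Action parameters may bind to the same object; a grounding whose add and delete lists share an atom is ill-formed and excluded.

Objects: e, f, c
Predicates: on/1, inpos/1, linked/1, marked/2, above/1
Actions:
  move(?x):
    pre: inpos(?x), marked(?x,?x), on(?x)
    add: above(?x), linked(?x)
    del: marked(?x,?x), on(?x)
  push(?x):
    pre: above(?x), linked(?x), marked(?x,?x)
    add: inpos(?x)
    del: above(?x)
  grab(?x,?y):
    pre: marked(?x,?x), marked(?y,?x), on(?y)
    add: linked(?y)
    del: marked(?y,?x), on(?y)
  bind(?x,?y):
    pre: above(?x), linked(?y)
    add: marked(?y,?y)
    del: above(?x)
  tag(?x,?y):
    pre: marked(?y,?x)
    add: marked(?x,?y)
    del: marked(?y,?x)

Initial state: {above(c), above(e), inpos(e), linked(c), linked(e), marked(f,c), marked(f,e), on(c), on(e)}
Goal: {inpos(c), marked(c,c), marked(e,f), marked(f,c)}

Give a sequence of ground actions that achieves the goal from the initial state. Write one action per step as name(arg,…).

bind(e,c); push(c); tag(e,f)

1. bind(e,c)  →  {above(c), inpos(e), linked(c), linked(e), marked(c,c), marked(f,c), marked(f,e), on(c), on(e)}
2. push(c)  →  {inpos(c), inpos(e), linked(c), linked(e), marked(c,c), marked(f,c), marked(f,e), on(c), on(e)}
3. tag(e,f)  →  {inpos(c), inpos(e), linked(c), linked(e), marked(c,c), marked(e,f), marked(f,c), on(c), on(e)}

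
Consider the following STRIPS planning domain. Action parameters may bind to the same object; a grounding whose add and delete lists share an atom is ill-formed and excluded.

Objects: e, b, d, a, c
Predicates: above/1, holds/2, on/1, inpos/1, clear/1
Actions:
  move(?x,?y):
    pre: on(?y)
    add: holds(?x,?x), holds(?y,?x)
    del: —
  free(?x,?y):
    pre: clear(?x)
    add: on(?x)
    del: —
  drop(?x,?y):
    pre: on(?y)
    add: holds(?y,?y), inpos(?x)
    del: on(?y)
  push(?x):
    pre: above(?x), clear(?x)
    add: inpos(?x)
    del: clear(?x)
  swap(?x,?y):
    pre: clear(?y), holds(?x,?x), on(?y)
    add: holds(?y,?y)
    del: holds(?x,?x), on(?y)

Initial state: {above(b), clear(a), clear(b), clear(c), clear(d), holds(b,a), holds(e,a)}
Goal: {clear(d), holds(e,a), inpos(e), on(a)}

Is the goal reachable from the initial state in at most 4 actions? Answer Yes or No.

1. free(b,e)  →  {above(b), clear(a), clear(b), clear(c), clear(d), holds(b,a), holds(e,a), on(b)}
2. free(a,e)  →  {above(b), clear(a), clear(b), clear(c), clear(d), holds(b,a), holds(e,a), on(a), on(b)}
3. drop(e,b)  →  {above(b), clear(a), clear(b), clear(c), clear(d), holds(b,a), holds(b,b), holds(e,a), inpos(e), on(a)}
optimal plan length = 3; 3 ≤ 4

Yes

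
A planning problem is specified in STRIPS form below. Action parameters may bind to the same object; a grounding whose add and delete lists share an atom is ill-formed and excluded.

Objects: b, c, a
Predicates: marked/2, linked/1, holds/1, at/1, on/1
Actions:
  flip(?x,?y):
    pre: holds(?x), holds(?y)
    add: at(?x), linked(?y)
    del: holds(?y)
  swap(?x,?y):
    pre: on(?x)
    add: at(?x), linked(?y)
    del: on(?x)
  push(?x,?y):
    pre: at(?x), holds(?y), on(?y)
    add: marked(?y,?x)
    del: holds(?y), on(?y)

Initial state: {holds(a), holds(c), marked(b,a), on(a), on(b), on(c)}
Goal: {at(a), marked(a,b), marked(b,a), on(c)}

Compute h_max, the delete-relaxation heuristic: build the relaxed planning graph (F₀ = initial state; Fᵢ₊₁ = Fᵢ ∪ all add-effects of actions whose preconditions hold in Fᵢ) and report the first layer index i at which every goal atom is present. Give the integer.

F0 = init (6 atoms)
F1 = F0 ∪ {at(a), at(b), at(c), linked(a), linked(b), linked(c)}  (12 atoms)
F2 = F1 ∪ {marked(a,a), marked(a,b), marked(a,c), marked(c,a), marked(c,b), marked(c,c)}  (18 atoms)
goal ⊆ F2  ⇒  h_max = 2

2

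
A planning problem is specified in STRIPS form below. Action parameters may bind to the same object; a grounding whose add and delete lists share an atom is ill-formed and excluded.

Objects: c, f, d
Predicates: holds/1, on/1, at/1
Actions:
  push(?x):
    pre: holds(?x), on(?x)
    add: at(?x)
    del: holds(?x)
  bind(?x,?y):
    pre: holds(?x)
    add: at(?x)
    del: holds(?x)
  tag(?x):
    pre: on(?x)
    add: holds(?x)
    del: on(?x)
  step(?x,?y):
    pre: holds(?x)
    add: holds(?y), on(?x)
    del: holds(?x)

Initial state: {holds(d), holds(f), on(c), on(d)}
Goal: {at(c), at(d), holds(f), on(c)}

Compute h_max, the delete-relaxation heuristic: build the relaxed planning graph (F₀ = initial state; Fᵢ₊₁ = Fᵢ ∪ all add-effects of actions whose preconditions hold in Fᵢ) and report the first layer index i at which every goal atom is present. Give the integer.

F0 = init (4 atoms)
F1 = F0 ∪ {at(d), at(f), holds(c), on(f)}  (8 atoms)
F2 = F1 ∪ {at(c)}  (9 atoms)
goal ⊆ F2  ⇒  h_max = 2

2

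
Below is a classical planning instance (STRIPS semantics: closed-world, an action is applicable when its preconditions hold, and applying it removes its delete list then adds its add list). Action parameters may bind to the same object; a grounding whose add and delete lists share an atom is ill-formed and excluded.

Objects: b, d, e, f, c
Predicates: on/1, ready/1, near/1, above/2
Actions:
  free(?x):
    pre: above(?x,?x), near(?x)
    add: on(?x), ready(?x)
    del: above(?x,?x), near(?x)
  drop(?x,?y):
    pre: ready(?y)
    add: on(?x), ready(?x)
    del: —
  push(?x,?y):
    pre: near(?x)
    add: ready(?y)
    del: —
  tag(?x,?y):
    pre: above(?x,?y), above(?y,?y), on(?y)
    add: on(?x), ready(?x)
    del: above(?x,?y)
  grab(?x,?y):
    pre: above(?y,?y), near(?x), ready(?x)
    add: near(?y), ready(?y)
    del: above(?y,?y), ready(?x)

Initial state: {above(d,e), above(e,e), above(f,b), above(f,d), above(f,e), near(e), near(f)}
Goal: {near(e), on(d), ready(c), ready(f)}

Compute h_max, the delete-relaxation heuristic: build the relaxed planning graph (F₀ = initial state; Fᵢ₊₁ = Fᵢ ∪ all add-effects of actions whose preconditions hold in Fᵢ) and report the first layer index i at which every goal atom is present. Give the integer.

2

F0 = init (7 atoms)
F1 = F0 ∪ {on(e), ready(b), ready(c), ready(d), ready(e), ready(f)}  (13 atoms)
F2 = F1 ∪ {on(b), on(c), on(d), on(f)}  (17 atoms)
goal ⊆ F2  ⇒  h_max = 2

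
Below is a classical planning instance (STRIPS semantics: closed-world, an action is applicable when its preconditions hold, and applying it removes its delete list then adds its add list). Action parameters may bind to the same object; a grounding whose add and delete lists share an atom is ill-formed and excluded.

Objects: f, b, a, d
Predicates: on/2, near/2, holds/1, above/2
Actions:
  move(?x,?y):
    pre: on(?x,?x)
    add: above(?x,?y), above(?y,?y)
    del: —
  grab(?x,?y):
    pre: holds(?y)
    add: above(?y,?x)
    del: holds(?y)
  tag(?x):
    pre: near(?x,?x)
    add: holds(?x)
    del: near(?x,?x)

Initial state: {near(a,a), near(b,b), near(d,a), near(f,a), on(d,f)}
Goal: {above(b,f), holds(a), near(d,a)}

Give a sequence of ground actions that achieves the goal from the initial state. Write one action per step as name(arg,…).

tag(b); grab(f,b); tag(a)

1. tag(b)  →  {holds(b), near(a,a), near(d,a), near(f,a), on(d,f)}
2. grab(f,b)  →  {above(b,f), near(a,a), near(d,a), near(f,a), on(d,f)}
3. tag(a)  →  {above(b,f), holds(a), near(d,a), near(f,a), on(d,f)}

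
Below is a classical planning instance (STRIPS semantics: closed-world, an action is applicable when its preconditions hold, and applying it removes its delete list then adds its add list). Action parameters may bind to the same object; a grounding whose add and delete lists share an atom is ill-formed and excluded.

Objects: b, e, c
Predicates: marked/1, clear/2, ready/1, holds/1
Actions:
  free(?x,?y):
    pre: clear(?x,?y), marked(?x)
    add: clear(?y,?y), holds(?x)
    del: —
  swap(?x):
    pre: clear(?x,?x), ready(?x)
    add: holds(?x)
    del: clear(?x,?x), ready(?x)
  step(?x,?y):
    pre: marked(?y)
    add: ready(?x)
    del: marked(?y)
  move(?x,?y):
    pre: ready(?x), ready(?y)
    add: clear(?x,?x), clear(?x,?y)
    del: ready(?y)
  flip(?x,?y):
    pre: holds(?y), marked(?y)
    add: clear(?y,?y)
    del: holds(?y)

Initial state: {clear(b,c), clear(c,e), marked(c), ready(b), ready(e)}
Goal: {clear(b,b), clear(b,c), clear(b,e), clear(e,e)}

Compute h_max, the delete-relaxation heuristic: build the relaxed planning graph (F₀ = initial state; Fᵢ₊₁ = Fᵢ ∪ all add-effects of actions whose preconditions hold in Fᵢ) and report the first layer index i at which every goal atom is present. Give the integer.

F0 = init (5 atoms)
F1 = F0 ∪ {clear(b,b), clear(b,e), clear(e,b), clear(e,e), holds(c), ready(c)}  (11 atoms)
goal ⊆ F1  ⇒  h_max = 1

1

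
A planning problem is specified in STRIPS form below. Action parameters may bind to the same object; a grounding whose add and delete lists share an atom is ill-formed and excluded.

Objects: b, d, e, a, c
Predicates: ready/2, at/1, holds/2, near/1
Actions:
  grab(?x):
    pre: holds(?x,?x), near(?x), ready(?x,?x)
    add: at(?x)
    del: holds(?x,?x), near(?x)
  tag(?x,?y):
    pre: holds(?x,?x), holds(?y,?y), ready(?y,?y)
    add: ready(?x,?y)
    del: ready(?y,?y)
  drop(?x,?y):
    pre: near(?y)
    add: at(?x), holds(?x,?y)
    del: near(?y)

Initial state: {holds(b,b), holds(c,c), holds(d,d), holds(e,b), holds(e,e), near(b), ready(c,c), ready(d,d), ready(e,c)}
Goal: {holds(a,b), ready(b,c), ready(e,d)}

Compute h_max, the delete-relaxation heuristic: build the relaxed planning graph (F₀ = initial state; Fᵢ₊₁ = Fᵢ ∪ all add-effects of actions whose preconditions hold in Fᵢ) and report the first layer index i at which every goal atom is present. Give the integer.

F0 = init (9 atoms)
F1 = F0 ∪ {at(a), at(b), at(c), at(d), at(e), holds(a,b), holds(c,b), holds(d,b), ready(b,c), ready(b,d), ready(c,d), ready(d,c), ready(e,d)}  (22 atoms)
goal ⊆ F1  ⇒  h_max = 1

1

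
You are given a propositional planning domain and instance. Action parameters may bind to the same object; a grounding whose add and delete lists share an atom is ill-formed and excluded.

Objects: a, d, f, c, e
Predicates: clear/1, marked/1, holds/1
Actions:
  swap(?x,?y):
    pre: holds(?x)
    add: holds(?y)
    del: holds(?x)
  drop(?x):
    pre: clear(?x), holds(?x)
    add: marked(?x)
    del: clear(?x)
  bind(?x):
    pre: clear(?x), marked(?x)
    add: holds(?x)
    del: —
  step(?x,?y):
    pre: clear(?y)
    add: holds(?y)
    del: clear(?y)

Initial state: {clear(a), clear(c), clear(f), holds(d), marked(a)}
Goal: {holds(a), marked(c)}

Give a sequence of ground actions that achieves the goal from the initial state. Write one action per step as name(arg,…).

1. swap(d,c)  →  {clear(a), clear(c), clear(f), holds(c), marked(a)}
2. drop(c)  →  {clear(a), clear(f), holds(c), marked(a), marked(c)}
3. swap(c,a)  →  {clear(a), clear(f), holds(a), marked(a), marked(c)}

swap(d,c); drop(c); swap(c,a)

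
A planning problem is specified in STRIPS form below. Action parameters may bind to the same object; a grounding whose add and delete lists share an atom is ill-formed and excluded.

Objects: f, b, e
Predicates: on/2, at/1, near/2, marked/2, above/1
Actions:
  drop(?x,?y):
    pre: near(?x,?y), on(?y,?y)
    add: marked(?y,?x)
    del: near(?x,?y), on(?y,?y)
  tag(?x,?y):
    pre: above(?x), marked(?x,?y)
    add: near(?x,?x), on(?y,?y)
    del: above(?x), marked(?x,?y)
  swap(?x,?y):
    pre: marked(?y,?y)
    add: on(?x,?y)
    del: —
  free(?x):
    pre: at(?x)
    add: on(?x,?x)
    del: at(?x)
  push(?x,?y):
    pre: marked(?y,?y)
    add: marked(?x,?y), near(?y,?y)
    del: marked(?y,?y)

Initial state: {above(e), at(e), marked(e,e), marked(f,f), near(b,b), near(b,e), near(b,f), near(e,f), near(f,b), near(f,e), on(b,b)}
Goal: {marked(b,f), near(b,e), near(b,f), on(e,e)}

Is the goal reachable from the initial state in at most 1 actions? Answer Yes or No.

1. drop(f,b)  →  {above(e), at(e), marked(b,f), marked(e,e), marked(f,f), near(b,b), near(b,e), near(b,f), near(e,f), near(f,e)}
2. tag(e,e)  →  {at(e), marked(b,f), marked(f,f), near(b,b), near(b,e), near(b,f), near(e,e), near(e,f), near(f,e), on(e,e)}
optimal plan length = 2; 2 > 1

No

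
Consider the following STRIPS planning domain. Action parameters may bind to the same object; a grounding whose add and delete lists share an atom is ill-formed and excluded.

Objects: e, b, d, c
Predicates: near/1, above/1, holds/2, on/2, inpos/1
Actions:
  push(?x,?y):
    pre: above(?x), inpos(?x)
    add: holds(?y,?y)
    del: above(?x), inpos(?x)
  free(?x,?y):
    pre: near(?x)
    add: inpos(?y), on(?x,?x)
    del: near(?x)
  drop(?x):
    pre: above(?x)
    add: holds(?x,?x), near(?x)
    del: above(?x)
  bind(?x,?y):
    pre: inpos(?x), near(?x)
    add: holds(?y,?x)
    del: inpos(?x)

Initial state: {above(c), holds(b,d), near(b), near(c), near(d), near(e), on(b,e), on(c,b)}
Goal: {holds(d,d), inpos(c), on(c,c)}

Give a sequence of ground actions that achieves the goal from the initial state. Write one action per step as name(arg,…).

free(e,d); free(c,c); bind(d,d)

1. free(e,d)  →  {above(c), holds(b,d), inpos(d), near(b), near(c), near(d), on(b,e), on(c,b), on(e,e)}
2. free(c,c)  →  {above(c), holds(b,d), inpos(c), inpos(d), near(b), near(d), on(b,e), on(c,b), on(c,c), on(e,e)}
3. bind(d,d)  →  {above(c), holds(b,d), holds(d,d), inpos(c), near(b), near(d), on(b,e), on(c,b), on(c,c), on(e,e)}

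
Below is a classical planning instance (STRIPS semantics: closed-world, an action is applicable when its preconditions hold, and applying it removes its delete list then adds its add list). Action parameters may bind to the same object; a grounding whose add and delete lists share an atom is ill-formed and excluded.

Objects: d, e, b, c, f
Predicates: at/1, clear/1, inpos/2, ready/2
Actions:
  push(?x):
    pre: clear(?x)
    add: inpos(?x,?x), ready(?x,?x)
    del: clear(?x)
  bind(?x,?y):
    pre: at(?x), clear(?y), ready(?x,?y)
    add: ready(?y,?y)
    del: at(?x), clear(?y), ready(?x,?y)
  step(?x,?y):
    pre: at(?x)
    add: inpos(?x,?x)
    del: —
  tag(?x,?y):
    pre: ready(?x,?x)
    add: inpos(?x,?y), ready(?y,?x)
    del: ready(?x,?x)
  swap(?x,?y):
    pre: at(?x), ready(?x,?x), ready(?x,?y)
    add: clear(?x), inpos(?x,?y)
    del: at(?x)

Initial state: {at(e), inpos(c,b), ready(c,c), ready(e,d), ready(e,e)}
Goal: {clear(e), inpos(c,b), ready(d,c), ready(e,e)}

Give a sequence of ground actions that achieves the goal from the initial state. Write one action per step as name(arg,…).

1. tag(c,d)  →  {at(e), inpos(c,b), inpos(c,d), ready(d,c), ready(e,d), ready(e,e)}
2. swap(e,d)  →  {clear(e), inpos(c,b), inpos(c,d), inpos(e,d), ready(d,c), ready(e,d), ready(e,e)}

tag(c,d); swap(e,d)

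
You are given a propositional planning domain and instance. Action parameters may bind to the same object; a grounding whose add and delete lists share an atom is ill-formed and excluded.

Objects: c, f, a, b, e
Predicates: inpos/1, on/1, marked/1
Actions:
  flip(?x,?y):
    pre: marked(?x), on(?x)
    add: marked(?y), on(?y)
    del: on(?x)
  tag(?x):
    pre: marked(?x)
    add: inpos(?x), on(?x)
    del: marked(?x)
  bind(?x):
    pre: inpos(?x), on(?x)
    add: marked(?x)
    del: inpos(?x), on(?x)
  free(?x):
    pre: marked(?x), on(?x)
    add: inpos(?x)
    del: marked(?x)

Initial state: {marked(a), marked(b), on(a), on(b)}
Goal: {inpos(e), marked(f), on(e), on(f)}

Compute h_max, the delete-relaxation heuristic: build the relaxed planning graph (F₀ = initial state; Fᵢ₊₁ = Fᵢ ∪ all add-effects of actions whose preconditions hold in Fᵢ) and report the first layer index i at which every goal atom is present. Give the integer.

F0 = init (4 atoms)
F1 = F0 ∪ {inpos(a), inpos(b), marked(c), marked(e), marked(f), on(c), on(e), on(f)}  (12 atoms)
F2 = F1 ∪ {inpos(c), inpos(e), inpos(f)}  (15 atoms)
goal ⊆ F2  ⇒  h_max = 2

2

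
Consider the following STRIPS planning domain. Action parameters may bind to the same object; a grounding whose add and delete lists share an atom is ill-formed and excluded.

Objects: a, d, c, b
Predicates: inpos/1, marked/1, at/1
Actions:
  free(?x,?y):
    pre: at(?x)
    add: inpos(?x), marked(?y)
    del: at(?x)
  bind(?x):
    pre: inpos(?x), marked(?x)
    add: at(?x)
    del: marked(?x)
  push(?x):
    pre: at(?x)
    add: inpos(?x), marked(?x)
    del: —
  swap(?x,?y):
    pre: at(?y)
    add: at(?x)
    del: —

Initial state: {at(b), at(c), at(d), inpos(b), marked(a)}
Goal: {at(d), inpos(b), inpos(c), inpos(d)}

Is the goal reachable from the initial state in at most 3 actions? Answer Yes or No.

1. free(c,a)  →  {at(b), at(d), inpos(b), inpos(c), marked(a)}
2. push(d)  →  {at(b), at(d), inpos(b), inpos(c), inpos(d), marked(a), marked(d)}
optimal plan length = 2; 2 ≤ 3

Yes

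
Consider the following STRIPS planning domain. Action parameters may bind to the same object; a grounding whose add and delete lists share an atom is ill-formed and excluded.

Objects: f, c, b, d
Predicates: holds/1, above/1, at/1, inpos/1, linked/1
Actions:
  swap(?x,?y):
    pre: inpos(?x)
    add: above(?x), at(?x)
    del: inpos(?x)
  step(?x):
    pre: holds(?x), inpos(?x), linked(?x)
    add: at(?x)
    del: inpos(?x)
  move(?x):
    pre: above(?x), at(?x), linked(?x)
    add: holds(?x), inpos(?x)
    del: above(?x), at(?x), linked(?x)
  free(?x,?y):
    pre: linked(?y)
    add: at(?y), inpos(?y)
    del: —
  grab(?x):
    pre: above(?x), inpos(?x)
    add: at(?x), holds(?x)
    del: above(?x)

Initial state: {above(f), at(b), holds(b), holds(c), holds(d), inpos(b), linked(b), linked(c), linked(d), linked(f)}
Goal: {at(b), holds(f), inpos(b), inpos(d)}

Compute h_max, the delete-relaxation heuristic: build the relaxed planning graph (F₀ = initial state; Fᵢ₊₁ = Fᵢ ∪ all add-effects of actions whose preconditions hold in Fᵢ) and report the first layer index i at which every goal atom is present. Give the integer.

2

F0 = init (10 atoms)
F1 = F0 ∪ {above(b), at(c), at(d), at(f), inpos(c), inpos(d), inpos(f)}  (17 atoms)
F2 = F1 ∪ {above(c), above(d), holds(f)}  (20 atoms)
goal ⊆ F2  ⇒  h_max = 2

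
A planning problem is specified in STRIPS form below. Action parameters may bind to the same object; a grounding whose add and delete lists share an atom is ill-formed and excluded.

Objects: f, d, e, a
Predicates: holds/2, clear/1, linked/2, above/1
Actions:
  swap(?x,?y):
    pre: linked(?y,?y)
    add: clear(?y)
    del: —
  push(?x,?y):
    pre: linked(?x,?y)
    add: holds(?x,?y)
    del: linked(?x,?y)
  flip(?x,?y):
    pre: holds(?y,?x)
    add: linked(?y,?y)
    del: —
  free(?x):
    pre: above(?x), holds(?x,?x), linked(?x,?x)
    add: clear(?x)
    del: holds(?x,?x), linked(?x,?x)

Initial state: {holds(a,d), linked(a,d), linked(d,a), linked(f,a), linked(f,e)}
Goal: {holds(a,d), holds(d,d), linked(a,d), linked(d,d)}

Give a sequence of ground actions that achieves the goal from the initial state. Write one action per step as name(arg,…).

1. push(d,a)  →  {holds(a,d), holds(d,a), linked(a,d), linked(f,a), linked(f,e)}
2. flip(a,d)  →  {holds(a,d), holds(d,a), linked(a,d), linked(d,d), linked(f,a), linked(f,e)}
3. push(d,d)  →  {holds(a,d), holds(d,a), holds(d,d), linked(a,d), linked(f,a), linked(f,e)}
4. flip(d,d)  →  {holds(a,d), holds(d,a), holds(d,d), linked(a,d), linked(d,d), linked(f,a), linked(f,e)}

push(d,a); flip(a,d); push(d,d); flip(d,d)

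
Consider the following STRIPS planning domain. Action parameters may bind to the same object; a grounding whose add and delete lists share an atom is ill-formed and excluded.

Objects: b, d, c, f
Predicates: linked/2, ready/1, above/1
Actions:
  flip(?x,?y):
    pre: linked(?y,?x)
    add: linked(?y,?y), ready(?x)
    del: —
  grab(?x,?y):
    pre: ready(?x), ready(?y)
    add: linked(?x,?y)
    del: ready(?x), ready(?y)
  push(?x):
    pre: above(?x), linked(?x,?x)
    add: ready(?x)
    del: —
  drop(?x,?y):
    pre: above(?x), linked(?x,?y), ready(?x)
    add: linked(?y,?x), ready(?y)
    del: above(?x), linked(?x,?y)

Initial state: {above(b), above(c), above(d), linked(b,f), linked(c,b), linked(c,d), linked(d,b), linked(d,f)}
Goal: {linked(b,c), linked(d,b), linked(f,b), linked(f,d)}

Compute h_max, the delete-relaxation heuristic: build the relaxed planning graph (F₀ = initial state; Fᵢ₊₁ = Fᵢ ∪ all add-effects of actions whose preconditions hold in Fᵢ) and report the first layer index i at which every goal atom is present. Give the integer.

3

F0 = init (8 atoms)
F1 = F0 ∪ {linked(b,b), linked(c,c), linked(d,d), ready(b), ready(d), ready(f)}  (14 atoms)
F2 = F1 ∪ {linked(b,d), linked(f,b), linked(f,d), linked(f,f), ready(c)}  (19 atoms)
F3 = F2 ∪ {linked(b,c), linked(c,f), linked(d,c), linked(f,c)}  (23 atoms)
goal ⊆ F3  ⇒  h_max = 3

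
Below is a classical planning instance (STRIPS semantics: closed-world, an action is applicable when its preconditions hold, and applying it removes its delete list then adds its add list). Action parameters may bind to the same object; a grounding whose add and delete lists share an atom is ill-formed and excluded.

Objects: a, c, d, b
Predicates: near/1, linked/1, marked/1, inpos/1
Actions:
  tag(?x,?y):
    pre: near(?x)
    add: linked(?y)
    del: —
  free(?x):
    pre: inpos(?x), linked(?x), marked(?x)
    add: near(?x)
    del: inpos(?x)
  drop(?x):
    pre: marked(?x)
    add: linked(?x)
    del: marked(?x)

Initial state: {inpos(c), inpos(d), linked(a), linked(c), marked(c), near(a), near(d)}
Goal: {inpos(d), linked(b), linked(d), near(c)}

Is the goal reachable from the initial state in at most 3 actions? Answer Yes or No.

1. tag(a,d)  →  {inpos(c), inpos(d), linked(a), linked(c), linked(d), marked(c), near(a), near(d)}
2. tag(a,b)  →  {inpos(c), inpos(d), linked(a), linked(b), linked(c), linked(d), marked(c), near(a), near(d)}
3. free(c)  →  {inpos(d), linked(a), linked(b), linked(c), linked(d), marked(c), near(a), near(c), near(d)}
optimal plan length = 3; 3 ≤ 3

Yes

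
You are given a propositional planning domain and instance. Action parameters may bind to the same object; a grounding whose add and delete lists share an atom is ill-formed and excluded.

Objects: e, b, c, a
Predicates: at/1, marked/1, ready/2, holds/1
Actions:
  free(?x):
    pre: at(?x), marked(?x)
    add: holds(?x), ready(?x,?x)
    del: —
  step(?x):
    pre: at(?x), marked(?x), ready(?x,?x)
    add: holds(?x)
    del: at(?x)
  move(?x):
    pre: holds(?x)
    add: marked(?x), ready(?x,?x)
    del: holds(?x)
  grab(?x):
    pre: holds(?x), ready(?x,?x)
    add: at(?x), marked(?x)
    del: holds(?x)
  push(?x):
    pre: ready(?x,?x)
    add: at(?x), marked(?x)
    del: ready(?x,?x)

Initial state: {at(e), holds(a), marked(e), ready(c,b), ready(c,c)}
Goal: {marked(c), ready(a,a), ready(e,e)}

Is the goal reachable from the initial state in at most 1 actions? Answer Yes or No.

1. free(e)  →  {at(e), holds(a), holds(e), marked(e), ready(c,b), ready(c,c), ready(e,e)}
2. move(a)  →  {at(e), holds(e), marked(a), marked(e), ready(a,a), ready(c,b), ready(c,c), ready(e,e)}
3. push(c)  →  {at(c), at(e), holds(e), marked(a), marked(c), marked(e), ready(a,a), ready(c,b), ready(e,e)}
optimal plan length = 3; 3 > 1

No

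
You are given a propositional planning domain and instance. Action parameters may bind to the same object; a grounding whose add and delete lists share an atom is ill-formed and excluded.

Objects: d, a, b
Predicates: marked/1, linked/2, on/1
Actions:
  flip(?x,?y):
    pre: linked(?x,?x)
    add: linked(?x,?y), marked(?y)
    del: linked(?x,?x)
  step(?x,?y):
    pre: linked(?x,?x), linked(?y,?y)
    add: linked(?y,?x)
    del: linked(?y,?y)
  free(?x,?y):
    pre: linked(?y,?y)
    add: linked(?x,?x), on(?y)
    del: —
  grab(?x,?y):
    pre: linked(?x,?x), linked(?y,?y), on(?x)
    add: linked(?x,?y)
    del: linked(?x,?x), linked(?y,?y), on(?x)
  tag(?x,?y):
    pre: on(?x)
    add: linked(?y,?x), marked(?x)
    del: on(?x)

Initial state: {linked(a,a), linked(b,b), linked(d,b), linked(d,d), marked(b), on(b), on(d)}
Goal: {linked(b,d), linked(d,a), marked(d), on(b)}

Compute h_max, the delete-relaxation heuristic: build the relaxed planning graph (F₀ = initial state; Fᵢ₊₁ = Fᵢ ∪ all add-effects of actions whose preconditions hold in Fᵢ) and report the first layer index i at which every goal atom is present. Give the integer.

F0 = init (7 atoms)
F1 = F0 ∪ {linked(a,b), linked(a,d), linked(b,a), linked(b,d), linked(d,a), marked(a), marked(d), on(a)}  (15 atoms)
goal ⊆ F1  ⇒  h_max = 1

1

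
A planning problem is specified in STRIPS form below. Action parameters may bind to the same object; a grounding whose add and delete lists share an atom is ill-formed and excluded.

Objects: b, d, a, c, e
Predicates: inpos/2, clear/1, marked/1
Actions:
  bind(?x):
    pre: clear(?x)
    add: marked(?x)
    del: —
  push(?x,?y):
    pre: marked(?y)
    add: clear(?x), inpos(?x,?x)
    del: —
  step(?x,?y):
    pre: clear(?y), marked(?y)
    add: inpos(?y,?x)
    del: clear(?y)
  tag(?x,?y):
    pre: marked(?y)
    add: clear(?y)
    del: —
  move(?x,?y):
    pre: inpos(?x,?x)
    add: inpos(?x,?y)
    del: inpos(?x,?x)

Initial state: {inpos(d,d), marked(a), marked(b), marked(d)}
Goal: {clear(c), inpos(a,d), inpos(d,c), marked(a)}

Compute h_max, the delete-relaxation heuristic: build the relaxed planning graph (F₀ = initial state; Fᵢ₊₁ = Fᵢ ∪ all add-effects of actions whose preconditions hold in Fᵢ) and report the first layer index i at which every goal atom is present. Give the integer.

F0 = init (4 atoms)
F1 = F0 ∪ {clear(a), clear(b), clear(c), clear(d), clear(e), inpos(a,a), inpos(b,b), inpos(c,c), inpos(d,a), inpos(d,b), inpos(d,c), inpos(d,e), inpos(e,e)}  (17 atoms)
F2 = F1 ∪ {inpos(a,b), inpos(a,c), inpos(a,d), inpos(a,e), inpos(b,a), inpos(b,c), inpos(b,d), inpos(b,e), inpos(c,a), inpos(c,b), inpos(c,d), inpos(c,e), inpos(e,a), inpos(e,b), inpos(e,c), inpos(e,d), marked(c), marked(e)}  (35 atoms)
goal ⊆ F2  ⇒  h_max = 2

2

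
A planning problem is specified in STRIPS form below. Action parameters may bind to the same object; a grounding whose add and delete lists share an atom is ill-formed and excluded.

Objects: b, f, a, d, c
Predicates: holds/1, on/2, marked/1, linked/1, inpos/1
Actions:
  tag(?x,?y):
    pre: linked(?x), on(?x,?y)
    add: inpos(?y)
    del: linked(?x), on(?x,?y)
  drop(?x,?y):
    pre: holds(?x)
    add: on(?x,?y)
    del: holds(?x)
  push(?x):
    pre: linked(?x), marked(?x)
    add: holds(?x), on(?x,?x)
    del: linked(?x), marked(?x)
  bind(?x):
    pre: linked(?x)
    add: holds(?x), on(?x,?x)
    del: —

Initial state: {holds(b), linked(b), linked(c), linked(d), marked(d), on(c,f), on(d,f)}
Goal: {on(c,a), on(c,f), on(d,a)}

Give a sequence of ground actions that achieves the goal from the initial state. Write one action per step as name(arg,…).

push(d); drop(d,a); bind(c); drop(c,a)

1. push(d)  →  {holds(b), holds(d), linked(b), linked(c), on(c,f), on(d,d), on(d,f)}
2. drop(d,a)  →  {holds(b), linked(b), linked(c), on(c,f), on(d,a), on(d,d), on(d,f)}
3. bind(c)  →  {holds(b), holds(c), linked(b), linked(c), on(c,c), on(c,f), on(d,a), on(d,d), on(d,f)}
4. drop(c,a)  →  {holds(b), linked(b), linked(c), on(c,a), on(c,c), on(c,f), on(d,a), on(d,d), on(d,f)}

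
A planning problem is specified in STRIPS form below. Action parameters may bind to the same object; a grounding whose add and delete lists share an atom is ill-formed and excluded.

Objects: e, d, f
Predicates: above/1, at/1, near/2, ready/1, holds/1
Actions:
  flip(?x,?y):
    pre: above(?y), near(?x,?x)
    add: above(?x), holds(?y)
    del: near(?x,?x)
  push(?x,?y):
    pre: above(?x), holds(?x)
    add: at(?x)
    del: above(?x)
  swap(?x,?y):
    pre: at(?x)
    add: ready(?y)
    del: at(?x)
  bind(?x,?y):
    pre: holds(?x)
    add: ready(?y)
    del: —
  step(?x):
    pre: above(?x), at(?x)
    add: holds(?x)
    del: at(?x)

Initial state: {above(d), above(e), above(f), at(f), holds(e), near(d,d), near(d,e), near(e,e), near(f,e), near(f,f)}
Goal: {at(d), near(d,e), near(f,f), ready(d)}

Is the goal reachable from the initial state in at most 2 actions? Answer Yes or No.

No

1. flip(e,d)  →  {above(d), above(e), above(f), at(f), holds(d), holds(e), near(d,d), near(d,e), near(f,e), near(f,f)}
2. push(d,e)  →  {above(e), above(f), at(d), at(f), holds(d), holds(e), near(d,d), near(d,e), near(f,e), near(f,f)}
3. swap(f,d)  →  {above(e), above(f), at(d), holds(d), holds(e), near(d,d), near(d,e), near(f,e), near(f,f), ready(d)}
optimal plan length = 3; 3 > 2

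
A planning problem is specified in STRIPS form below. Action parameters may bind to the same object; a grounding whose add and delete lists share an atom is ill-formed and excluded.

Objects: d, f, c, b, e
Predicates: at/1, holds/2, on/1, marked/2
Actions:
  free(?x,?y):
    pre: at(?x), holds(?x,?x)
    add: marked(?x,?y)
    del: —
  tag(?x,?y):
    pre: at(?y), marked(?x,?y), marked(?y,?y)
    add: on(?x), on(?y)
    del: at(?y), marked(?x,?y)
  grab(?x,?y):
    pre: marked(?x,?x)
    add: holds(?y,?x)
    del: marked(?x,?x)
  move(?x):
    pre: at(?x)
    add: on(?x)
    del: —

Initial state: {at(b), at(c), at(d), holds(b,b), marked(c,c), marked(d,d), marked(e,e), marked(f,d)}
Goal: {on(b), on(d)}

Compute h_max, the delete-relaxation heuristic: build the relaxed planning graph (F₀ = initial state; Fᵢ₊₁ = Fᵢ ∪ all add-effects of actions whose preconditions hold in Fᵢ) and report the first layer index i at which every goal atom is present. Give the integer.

F0 = init (8 atoms)
F1 = F0 ∪ {holds(b,c), holds(b,d), holds(b,e), holds(c,c), holds(c,d), holds(c,e), holds(d,c), holds(d,d), holds(d,e), holds(e,c), holds(e,d), holds(e,e), holds(f,c), holds(f,d), holds(f,e), marked(b,b), marked(b,c), marked(b,d), marked(b,e), marked(b,f), on(b), on(c), on(d), on(f)}  (32 atoms)
goal ⊆ F1  ⇒  h_max = 1

1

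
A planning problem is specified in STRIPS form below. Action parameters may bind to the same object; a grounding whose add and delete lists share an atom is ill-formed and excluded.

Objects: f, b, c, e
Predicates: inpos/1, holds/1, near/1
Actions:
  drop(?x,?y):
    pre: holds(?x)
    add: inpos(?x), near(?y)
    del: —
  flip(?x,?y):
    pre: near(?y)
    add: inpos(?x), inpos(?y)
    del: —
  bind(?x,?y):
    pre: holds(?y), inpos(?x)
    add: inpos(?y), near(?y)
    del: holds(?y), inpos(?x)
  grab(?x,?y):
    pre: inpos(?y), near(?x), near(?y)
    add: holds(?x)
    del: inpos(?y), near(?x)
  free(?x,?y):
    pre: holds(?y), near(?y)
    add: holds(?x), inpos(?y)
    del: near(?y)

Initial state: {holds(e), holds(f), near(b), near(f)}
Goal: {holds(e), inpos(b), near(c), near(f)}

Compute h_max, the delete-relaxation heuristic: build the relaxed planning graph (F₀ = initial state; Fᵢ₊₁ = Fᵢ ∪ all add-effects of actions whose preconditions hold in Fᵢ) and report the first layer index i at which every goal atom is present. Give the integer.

F0 = init (4 atoms)
F1 = F0 ∪ {holds(b), holds(c), inpos(b), inpos(c), inpos(e), inpos(f), near(c), near(e)}  (12 atoms)
goal ⊆ F1  ⇒  h_max = 1

1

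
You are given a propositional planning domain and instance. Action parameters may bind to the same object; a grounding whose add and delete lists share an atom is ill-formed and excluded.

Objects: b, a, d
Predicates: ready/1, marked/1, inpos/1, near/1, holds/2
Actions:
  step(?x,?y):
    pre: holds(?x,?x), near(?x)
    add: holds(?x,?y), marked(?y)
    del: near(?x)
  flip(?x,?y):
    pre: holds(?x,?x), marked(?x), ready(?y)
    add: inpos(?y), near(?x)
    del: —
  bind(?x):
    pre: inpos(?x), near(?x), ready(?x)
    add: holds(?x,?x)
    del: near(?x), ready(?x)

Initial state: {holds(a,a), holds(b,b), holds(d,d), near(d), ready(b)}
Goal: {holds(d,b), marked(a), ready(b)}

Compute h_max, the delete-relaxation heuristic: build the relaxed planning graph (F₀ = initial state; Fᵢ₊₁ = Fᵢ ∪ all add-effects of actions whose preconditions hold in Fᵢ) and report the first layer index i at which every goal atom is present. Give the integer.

1

F0 = init (5 atoms)
F1 = F0 ∪ {holds(d,a), holds(d,b), marked(a), marked(b), marked(d)}  (10 atoms)
goal ⊆ F1  ⇒  h_max = 1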